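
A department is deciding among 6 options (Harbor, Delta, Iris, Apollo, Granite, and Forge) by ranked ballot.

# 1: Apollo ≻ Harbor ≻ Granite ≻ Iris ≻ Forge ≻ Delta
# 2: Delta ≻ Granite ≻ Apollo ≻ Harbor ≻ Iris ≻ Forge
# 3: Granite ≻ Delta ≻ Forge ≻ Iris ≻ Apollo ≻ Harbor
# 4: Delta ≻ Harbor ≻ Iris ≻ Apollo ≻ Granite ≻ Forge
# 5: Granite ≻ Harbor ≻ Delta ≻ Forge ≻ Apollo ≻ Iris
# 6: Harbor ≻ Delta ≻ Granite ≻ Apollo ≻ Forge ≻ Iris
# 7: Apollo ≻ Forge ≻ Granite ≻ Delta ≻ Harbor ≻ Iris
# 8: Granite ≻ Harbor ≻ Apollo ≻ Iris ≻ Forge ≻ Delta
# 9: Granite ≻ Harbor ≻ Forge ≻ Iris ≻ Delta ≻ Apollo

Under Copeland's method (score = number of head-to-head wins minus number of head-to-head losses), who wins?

Granite

Pairwise results:
  Harbor vs Delta: Harbor wins 5–4.
  Harbor vs Iris: Harbor wins 8–1.
  Harbor vs Apollo: Harbor wins 5–4.
  Harbor vs Granite: Granite wins 6–3.
  Harbor vs Forge: Harbor wins 7–2.
  Delta vs Iris: Delta wins 6–3.
  Delta vs Apollo: Delta wins 6–3.
  Delta vs Granite: Granite wins 6–3.
  Delta vs Forge: Delta wins 5–4.
  Iris vs Apollo: Apollo wins 6–3.
  Iris vs Granite: Granite wins 8–1.
  Iris vs Forge: Forge wins 5–4.
  Apollo vs Granite: Granite wins 6–3.
  Apollo vs Forge: Apollo wins 6–3.
  Granite vs Forge: Granite wins 8–1.
Copeland scores (wins − losses):
  Harbor: 4 − 1 = 3
  Delta: 3 − 2 = 1
  Iris: 0 − 5 = -5
  Apollo: 2 − 3 = -1
  Granite: 5 − 0 = 5
  Forge: 1 − 4 = -3
Granite has the best Copeland score.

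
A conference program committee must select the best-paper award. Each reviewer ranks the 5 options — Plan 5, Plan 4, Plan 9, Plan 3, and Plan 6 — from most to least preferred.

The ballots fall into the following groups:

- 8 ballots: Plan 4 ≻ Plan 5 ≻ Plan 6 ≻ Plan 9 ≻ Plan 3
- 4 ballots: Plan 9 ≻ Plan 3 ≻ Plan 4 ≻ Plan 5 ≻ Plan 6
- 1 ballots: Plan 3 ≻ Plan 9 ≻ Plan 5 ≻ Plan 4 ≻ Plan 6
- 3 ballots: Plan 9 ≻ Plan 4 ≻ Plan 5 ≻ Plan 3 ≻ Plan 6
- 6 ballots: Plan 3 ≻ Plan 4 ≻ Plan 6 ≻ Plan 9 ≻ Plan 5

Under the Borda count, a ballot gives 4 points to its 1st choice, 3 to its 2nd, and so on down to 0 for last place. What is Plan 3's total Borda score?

Borda scores:
  Plan 5: 8·3 + 4·1 + 2 + 3·2 + 6·0 = 36
  Plan 4: 8·4 + 4·2 + 1 + 3·3 + 6·3 = 68
  Plan 9: 8·1 + 4·4 + 3 + 3·4 + 6·1 = 45
  Plan 3: 8·0 + 4·3 + 4 + 3·1 + 6·4 = 43
  Plan 6: 8·2 + 4·0 + 0 + 3·0 + 6·2 = 28

43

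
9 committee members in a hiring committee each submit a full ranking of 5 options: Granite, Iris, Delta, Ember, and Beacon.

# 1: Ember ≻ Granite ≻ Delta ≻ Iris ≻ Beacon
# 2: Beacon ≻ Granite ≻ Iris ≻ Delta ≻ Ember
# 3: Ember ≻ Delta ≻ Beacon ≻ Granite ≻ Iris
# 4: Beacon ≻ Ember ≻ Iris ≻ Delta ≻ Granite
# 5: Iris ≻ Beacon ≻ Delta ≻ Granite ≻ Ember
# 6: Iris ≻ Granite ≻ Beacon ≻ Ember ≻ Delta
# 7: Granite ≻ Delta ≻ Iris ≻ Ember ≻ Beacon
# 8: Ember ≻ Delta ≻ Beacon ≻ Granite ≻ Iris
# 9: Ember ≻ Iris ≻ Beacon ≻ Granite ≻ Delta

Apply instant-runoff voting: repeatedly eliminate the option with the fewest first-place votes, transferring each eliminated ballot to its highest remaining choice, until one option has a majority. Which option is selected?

Ember

Round 1: Ember 4, Iris 2, Beacon 2, Granite 1, Delta 0. Delta has the fewest and is eliminated.
Round 2: Ember 4, Iris 2, Beacon 2, Granite 1. Granite has the fewest and is eliminated.
Round 3: Ember 4, Iris 3, Beacon 2. Beacon has the fewest and is eliminated.
Round 4: Ember 5, Iris 4. Ember has a majority.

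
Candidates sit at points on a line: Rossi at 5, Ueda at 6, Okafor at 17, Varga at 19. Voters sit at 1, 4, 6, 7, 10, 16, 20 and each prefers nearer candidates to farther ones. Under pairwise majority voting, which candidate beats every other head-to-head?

With single-peaked preferences on a line, the Condorcet winner is the candidate closest to the median voter.
The median voter (position 7) is closest to Ueda at 6.
Check: Ueda vs Rossi — voters closer to Ueda: 5 of 7.

Ueda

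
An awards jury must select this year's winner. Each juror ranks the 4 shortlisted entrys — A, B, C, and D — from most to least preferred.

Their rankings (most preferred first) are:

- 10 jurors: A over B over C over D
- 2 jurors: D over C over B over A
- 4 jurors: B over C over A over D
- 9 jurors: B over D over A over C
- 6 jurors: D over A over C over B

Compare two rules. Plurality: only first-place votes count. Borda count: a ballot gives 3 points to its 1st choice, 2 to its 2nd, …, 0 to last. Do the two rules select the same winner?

Yes

Plurality first-place counts: A 10, B 13, C 0, D 8 → B.
Borda totals: A 55, B 61, C 28, D 42 → B.
The two rules agree on B.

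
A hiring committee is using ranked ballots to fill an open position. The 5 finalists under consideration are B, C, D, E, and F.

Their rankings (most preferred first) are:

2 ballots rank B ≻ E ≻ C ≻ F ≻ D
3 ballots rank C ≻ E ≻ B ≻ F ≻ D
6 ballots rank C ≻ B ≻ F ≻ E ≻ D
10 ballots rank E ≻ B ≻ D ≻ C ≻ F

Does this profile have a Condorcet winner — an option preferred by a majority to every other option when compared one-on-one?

Head-to-head results (21 voters total):
B vs C: B wins 12–9.
B vs D: B wins 21–0.
B vs E: E wins 13–8.
B vs F: B wins 21–0.
C vs D: C wins 11–10.
C vs E: E wins 12–9.
C vs F: C wins 21–0.
D vs E: E wins 21–0.
D vs F: F wins 11–10.
E vs F: E wins 15–6.
E beats each rival — B (13–8), C (12–9), D (21–0), F (15–6) — so E is the Condorcet winner.

Yes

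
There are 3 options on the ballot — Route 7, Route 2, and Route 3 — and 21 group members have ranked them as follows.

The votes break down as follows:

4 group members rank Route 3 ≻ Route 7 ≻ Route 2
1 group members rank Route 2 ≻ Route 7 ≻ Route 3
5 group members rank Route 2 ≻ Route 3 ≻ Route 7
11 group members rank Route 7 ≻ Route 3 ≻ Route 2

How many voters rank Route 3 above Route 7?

Ballots ranking Route 3 above Route 7: 4+5 = 9.
Ballots ranking Route 7 above Route 3: 1+11 = 12.
So 9 of 21 voters prefer Route 3 to Route 7.

9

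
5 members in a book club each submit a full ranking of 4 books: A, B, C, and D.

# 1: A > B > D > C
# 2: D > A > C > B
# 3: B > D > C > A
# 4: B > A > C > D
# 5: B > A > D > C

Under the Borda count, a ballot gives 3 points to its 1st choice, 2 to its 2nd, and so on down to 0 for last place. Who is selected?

Borda scores:
  A: 3 + 2 + 0 + 2 + 2 = 9
  B: 2 + 0 + 3 + 3 + 3 = 11
  C: 0 + 1 + 1 + 1 + 0 = 3
  D: 1 + 3 + 2 + 0 + 1 = 7
B has the highest total.

B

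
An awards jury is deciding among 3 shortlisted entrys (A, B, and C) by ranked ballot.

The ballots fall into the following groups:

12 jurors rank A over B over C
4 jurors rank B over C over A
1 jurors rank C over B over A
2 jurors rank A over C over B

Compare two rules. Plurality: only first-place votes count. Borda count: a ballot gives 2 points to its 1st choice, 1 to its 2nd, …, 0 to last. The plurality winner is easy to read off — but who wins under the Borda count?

A

Plurality first-place counts: A 14, B 4, C 1 → A.
Borda totals: A 28, B 21, C 8 → A.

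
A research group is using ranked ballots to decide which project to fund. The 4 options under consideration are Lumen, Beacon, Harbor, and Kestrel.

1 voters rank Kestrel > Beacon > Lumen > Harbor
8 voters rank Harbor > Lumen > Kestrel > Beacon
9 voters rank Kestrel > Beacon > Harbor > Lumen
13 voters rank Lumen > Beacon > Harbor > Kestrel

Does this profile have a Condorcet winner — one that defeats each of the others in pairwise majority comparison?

Head-to-head results (31 voters total):
Lumen vs Beacon: Lumen wins 21–10.
Lumen vs Harbor: Harbor wins 17–14.
Lumen vs Kestrel: Lumen wins 21–10.
Beacon vs Harbor: Beacon wins 23–8.
Beacon vs Kestrel: Kestrel wins 18–13.
Harbor vs Kestrel: Harbor wins 21–10.
No candidate beats all others: Lumen beats Beacon beats Harbor beats Lumen, a majority cycle.

No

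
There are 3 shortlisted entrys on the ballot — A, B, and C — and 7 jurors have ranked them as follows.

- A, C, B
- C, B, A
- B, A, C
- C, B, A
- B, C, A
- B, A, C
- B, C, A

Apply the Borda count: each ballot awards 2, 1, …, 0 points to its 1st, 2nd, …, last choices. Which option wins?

B

Borda scores:
  A: 2 + 0 + 1 + 0 + 0 + 1 + 0 = 4
  B: 0 + 1 + 2 + 1 + 2 + 2 + 2 = 10
  C: 1 + 2 + 0 + 2 + 1 + 0 + 1 = 7
B has the highest total.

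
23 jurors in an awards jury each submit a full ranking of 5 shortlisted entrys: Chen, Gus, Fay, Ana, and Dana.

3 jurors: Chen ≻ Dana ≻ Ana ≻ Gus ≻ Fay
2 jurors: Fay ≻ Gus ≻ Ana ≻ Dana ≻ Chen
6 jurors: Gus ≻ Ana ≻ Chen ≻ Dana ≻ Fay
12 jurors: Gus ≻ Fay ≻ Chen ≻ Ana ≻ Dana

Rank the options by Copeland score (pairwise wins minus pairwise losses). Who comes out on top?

Pairwise results:
  Chen vs Gus: Gus wins 20–3.
  Chen vs Fay: Fay wins 14–9.
  Chen vs Ana: Chen wins 15–8.
  Chen vs Dana: Chen wins 21–2.
  Gus vs Fay: Gus wins 21–2.
  Gus vs Ana: Gus wins 20–3.
  Gus vs Dana: Gus wins 20–3.
  Fay vs Ana: Fay wins 14–9.
  Fay vs Dana: Fay wins 14–9.
  Ana vs Dana: Ana wins 20–3.
Copeland scores (wins − losses):
  Chen: 2 − 2 = 0
  Gus: 4 − 0 = 4
  Fay: 3 − 1 = 2
  Ana: 1 − 3 = -2
  Dana: 0 − 4 = -4
Gus has the best Copeland score.

Gus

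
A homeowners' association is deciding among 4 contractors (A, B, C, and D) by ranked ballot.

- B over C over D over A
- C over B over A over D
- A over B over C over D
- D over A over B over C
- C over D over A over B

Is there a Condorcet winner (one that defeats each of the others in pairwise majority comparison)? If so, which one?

Head-to-head results (5 voters total):
A vs B: A wins 3–2.
A vs C: C wins 3–2.
A vs D: D wins 3–2.
B vs C: B wins 3–2.
B vs D: B wins 3–2.
C vs D: C wins 4–1.
No candidate beats all others: A beats B beats C beats A, a majority cycle.

There is no Condorcet winner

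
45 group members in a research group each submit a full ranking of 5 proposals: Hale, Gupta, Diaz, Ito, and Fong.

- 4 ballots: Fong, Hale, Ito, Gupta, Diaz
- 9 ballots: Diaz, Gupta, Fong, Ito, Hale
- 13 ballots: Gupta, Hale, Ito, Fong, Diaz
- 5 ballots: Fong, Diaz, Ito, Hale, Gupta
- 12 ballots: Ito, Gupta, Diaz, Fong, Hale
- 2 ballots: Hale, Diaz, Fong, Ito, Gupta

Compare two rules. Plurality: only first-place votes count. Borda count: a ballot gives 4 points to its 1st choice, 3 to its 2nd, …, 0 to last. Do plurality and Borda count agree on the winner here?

Plurality first-place counts: Hale 2, Gupta 13, Diaz 9, Ito 12, Fong 9 → Gupta.
Borda totals: Hale 64, Gupta 119, Diaz 81, Ito 103, Fong 83 → Gupta.
The two rules agree on Gupta.

Yes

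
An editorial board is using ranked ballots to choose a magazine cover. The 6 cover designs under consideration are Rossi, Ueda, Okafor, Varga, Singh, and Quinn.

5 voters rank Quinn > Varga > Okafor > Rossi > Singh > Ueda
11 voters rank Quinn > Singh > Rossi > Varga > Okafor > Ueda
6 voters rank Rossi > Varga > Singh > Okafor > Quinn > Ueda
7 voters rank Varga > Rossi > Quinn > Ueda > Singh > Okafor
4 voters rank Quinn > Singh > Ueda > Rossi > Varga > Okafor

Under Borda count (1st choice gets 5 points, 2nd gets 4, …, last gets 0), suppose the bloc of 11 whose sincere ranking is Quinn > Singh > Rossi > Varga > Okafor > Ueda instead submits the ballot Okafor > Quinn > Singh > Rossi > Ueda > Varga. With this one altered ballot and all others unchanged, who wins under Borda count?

Quinn

Borda totals with the altered ballot: Rossi 98, Ueda 37, Okafor 82, Varga 83, Singh 79, Quinn 116.
The winner is unchanged: still Quinn.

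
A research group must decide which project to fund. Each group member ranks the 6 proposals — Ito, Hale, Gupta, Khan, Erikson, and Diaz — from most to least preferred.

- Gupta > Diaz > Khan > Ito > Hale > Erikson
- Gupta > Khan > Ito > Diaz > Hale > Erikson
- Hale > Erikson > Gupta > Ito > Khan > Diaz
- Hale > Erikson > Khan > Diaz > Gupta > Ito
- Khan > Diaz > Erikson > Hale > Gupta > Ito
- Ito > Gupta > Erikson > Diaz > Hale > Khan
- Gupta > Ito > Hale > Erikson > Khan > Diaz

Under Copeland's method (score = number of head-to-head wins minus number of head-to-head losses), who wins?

Gupta

Pairwise results:
  Ito vs Hale: Ito wins 4–3.
  Ito vs Gupta: Gupta wins 6–1.
  Ito vs Khan: Khan wins 4–3.
  Ito vs Erikson: Ito wins 4–3.
  Ito vs Diaz: Ito wins 4–3.
  Hale vs Gupta: Gupta wins 4–3.
  Hale vs Khan: Hale wins 4–3.
  Hale vs Erikson: Hale wins 5–2.
  Hale vs Diaz: Diaz wins 4–3.
  Gupta vs Khan: Gupta wins 5–2.
  Gupta vs Erikson: Gupta wins 4–3.
  Gupta vs Diaz: Gupta wins 5–2.
  Khan vs Erikson: Erikson wins 4–3.
  Khan vs Diaz: Khan wins 5–2.
  Erikson vs Diaz: Erikson wins 4–3.
Copeland scores (wins − losses):
  Ito: 3 − 2 = 1
  Hale: 2 − 3 = -1
  Gupta: 5 − 0 = 5
  Khan: 2 − 3 = -1
  Erikson: 2 − 3 = -1
  Diaz: 1 − 4 = -3
Gupta has the best Copeland score.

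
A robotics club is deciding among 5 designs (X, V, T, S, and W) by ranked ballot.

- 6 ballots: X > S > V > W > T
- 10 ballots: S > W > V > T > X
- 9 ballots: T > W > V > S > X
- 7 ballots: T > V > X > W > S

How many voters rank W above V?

19

Ballots ranking W above V: 10+9 = 19.
Ballots ranking V above W: 6+7 = 13.
So 19 of 32 voters prefer W to V.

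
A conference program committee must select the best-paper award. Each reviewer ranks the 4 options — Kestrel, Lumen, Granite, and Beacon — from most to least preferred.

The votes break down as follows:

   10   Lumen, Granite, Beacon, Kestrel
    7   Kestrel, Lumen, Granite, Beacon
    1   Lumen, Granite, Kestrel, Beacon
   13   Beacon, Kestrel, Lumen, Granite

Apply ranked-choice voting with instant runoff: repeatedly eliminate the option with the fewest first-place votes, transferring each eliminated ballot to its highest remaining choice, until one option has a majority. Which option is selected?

Lumen

Round 1: Beacon 13, Lumen 11, Kestrel 7, Granite 0. Granite has the fewest and is eliminated.
Round 2: Beacon 13, Lumen 11, Kestrel 7. Kestrel has the fewest and is eliminated.
Round 3: Lumen 18, Beacon 13. Lumen has a majority.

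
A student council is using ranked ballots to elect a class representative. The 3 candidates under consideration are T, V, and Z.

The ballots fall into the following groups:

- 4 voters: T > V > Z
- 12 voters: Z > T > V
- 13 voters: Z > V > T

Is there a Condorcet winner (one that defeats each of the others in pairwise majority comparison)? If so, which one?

Head-to-head results (29 voters total):
T vs V: T wins 16–13.
T vs Z: Z wins 25–4.
V vs Z: Z wins 25–4.
Z beats each rival — T (25–4), V (25–4) — so Z is the Condorcet winner.

Z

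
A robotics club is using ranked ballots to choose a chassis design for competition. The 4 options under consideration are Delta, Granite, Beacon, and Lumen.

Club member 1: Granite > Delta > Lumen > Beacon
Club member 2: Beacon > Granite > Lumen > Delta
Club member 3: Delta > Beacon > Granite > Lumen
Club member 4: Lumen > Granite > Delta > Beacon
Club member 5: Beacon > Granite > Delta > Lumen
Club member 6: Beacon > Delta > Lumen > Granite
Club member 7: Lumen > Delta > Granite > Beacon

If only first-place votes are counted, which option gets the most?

Beacon

First-place vote totals:
  Delta: 1
  Granite: 1
  Beacon: 3
  Lumen: 2
Beacon has the most first-place votes.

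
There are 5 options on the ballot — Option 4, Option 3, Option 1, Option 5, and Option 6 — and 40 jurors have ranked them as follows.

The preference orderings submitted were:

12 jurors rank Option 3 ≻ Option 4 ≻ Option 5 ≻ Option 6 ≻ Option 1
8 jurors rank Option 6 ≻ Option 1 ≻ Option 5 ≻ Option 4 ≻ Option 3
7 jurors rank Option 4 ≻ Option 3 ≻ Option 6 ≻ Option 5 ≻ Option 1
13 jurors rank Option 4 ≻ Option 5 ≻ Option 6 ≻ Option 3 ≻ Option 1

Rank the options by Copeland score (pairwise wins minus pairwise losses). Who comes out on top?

Option 4

Pairwise results:
  Option 4 vs Option 3: Option 4 wins 28–12.
  Option 4 vs Option 1: Option 4 wins 32–8.
  Option 4 vs Option 5: Option 4 wins 32–8.
  Option 4 vs Option 6: Option 4 wins 32–8.
  Option 3 vs Option 1: Option 3 wins 32–8.
  Option 3 vs Option 5: Option 5 wins 21–19.
  Option 3 vs Option 6: Option 6 wins 21–19.
  Option 1 vs Option 5: Option 5 wins 32–8.
  Option 1 vs Option 6: Option 6 wins 40–0.
  Option 5 vs Option 6: Option 5 wins 25–15.
Copeland scores (wins − losses):
  Option 4: 4 − 0 = 4
  Option 3: 1 − 3 = -2
  Option 1: 0 − 4 = -4
  Option 5: 3 − 1 = 2
  Option 6: 2 − 2 = 0
Option 4 has the best Copeland score.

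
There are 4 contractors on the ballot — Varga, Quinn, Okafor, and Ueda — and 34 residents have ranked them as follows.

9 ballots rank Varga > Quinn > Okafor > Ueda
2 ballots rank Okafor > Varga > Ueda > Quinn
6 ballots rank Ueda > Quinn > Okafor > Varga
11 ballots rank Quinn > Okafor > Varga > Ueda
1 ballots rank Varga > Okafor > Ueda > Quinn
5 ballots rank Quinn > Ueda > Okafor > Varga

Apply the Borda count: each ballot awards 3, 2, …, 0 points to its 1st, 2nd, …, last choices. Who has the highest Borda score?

Quinn

Borda scores:
  Varga: 9·3 + 2·2 + 6·0 + 11·1 + 3 + 5·0 = 45
  Quinn: 9·2 + 2·0 + 6·2 + 11·3 + 0 + 5·3 = 78
  Okafor: 9·1 + 2·3 + 6·1 + 11·2 + 2 + 5·1 = 50
  Ueda: 9·0 + 2·1 + 6·3 + 11·0 + 1 + 5·2 = 31
Quinn has the highest total.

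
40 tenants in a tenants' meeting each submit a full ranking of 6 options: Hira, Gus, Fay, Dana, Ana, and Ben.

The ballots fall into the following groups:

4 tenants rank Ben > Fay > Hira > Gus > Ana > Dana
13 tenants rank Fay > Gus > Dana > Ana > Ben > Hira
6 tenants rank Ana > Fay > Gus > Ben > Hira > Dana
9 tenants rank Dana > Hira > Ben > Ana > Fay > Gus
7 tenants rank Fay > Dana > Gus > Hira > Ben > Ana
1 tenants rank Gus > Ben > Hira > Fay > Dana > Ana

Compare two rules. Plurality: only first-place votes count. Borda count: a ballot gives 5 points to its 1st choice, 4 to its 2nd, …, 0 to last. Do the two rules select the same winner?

Plurality first-place counts: Hira 0, Gus 1, Fay 20, Dana 9, Ana 6, Ben 4 → Fay.
Borda totals: Hira 71, Gus 104, Fay 151, Dana 113, Ana 78, Ben 83 → Fay.
The two rules agree on Fay.

Yes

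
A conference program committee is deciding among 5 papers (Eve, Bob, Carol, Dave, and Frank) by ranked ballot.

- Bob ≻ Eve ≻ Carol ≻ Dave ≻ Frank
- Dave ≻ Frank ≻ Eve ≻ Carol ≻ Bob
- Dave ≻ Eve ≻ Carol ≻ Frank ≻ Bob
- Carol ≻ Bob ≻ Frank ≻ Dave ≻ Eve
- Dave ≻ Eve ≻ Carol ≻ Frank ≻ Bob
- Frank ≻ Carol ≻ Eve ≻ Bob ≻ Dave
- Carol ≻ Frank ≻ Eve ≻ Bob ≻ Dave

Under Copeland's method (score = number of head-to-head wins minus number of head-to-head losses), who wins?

Carol

Pairwise results:
  Eve vs Bob: Eve wins 5–2.
  Eve vs Carol: Eve wins 4–3.
  Eve vs Dave: Dave wins 4–3.
  Eve vs Frank: Frank wins 4–3.
  Bob vs Carol: Carol wins 6–1.
  Bob vs Dave: Bob wins 4–3.
  Bob vs Frank: Frank wins 5–2.
  Carol vs Dave: Carol wins 4–3.
  Carol vs Frank: Carol wins 5–2.
  Dave vs Frank: Dave wins 4–3.
Copeland scores (wins − losses):
  Eve: 2 − 2 = 0
  Bob: 1 − 3 = -2
  Carol: 3 − 1 = 2
  Dave: 2 − 2 = 0
  Frank: 2 − 2 = 0
Carol has the best Copeland score.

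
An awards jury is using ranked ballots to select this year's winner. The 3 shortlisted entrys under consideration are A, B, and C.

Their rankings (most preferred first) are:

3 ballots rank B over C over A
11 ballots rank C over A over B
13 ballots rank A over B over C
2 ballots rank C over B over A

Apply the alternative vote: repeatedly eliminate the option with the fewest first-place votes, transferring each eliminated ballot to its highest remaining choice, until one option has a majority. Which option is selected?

Round 1: A 13, C 13, B 3. B has the fewest and is eliminated.
Round 2: C 16, A 13. C has a majority.

C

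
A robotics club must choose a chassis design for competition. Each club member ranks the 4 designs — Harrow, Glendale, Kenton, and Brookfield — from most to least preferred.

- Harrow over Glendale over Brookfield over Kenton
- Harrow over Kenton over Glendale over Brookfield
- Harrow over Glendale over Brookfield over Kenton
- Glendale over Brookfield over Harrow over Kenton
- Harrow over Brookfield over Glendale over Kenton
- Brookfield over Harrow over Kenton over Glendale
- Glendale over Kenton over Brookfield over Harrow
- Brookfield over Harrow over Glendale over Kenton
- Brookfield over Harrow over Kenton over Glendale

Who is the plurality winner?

First-place vote totals:
  Harrow: 4
  Glendale: 2
  Kenton: 0
  Brookfield: 3
Harrow has the most first-place votes.

Harrow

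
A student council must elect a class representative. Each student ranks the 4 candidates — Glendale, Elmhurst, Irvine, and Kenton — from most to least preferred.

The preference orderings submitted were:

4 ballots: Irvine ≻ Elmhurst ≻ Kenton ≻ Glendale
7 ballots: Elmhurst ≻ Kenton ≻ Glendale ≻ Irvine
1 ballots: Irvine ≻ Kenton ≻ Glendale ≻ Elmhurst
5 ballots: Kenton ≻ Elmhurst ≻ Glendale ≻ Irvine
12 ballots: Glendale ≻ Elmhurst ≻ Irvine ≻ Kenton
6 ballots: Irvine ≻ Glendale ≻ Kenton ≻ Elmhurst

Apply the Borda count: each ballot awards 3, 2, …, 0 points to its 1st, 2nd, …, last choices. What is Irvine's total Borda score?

45

Borda scores:
  Glendale: 4·0 + 7·1 + 1 + 5·1 + 12·3 + 6·2 = 61
  Elmhurst: 4·2 + 7·3 + 0 + 5·2 + 12·2 + 6·0 = 63
  Irvine: 4·3 + 7·0 + 3 + 5·0 + 12·1 + 6·3 = 45
  Kenton: 4·1 + 7·2 + 2 + 5·3 + 12·0 + 6·1 = 41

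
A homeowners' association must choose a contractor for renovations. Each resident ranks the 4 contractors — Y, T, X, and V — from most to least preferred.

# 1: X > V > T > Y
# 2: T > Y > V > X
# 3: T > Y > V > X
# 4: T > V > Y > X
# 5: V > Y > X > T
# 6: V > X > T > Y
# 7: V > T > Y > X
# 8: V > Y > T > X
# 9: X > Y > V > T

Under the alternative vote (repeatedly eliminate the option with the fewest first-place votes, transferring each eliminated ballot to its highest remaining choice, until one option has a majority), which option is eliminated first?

Y

Round 1: V 4, T 3, X 2, Y 0. Y has the fewest and is eliminated.
Round 2: V 4, T 3, X 2. X has the fewest and is eliminated.
Round 3: V 6, T 3. V has a majority.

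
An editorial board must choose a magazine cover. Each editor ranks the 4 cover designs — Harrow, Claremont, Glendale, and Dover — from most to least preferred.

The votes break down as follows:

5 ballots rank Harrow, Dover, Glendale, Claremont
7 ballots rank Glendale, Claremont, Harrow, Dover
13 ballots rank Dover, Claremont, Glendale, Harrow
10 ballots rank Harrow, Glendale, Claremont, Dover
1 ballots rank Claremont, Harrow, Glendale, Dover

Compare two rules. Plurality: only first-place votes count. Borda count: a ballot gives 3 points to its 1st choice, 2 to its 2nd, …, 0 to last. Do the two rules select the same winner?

No

Plurality first-place counts: Harrow 15, Claremont 1, Glendale 7, Dover 13 → Harrow.
Borda totals: Harrow 54, Claremont 53, Glendale 60, Dover 49 → Glendale.
The two rules disagree: plurality picks Harrow, Borda picks Glendale.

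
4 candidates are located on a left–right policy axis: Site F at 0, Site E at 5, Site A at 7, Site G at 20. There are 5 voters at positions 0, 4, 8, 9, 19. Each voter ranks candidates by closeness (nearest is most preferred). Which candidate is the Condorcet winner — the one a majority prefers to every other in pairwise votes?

Site A

With single-peaked preferences on a line, the Condorcet winner is the candidate closest to the median voter.
The median voter (position 8) is closest to Site A at 7.
Check: Site A vs Site G — voters closer to Site A: 4 of 5.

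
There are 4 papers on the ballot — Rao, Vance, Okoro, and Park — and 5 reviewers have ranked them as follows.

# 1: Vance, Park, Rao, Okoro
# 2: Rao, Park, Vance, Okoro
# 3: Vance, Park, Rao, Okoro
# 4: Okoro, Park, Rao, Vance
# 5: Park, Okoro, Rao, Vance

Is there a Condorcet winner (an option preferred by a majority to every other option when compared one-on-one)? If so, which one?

Head-to-head results (5 voters total):
Rao vs Vance: Rao wins 3–2.
Rao vs Okoro: Rao wins 3–2.
Rao vs Park: Park wins 4–1.
Vance vs Okoro: Vance wins 3–2.
Vance vs Park: Park wins 3–2.
Okoro vs Park: Park wins 4–1.
Park beats each rival — Rao (4–1), Vance (3–2), Okoro (4–1) — so Park is the Condorcet winner.

Park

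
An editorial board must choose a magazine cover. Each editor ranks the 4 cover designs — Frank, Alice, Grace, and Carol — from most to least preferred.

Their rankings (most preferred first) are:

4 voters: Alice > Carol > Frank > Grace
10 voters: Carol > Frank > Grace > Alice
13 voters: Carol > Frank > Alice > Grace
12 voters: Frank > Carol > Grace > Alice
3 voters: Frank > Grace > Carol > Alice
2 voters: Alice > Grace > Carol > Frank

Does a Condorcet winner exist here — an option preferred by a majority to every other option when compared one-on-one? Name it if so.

Head-to-head results (44 voters total):
Frank vs Alice: Frank wins 38–6.
Frank vs Grace: Frank wins 42–2.
Frank vs Carol: Carol wins 29–15.
Alice vs Grace: Grace wins 25–19.
Alice vs Carol: Carol wins 38–6.
Grace vs Carol: Carol wins 39–5.
Carol beats each rival — Frank (29–15), Alice (38–6), Grace (39–5) — so Carol is the Condorcet winner.

Carol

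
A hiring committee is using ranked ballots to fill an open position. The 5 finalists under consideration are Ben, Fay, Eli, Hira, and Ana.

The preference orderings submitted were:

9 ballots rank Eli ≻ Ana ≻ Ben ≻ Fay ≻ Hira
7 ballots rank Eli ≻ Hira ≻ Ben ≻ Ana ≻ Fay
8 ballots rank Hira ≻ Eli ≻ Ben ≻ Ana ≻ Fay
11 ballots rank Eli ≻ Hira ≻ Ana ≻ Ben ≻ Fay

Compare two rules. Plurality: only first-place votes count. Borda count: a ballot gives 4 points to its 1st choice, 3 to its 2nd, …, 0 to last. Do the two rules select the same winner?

Yes

Plurality first-place counts: Ben 0, Fay 0, Eli 27, Hira 8, Ana 0 → Eli.
Borda totals: Ben 59, Fay 9, Eli 132, Hira 86, Ana 64 → Eli.
The two rules agree on Eli.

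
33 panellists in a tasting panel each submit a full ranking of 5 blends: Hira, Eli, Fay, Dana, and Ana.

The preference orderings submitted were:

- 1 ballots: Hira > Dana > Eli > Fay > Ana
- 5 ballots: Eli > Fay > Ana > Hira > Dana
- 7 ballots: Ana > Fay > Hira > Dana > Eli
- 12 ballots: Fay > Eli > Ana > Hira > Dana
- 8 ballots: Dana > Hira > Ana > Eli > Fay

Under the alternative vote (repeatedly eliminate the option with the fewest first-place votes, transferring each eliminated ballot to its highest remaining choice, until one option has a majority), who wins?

Round 1: Fay 12, Dana 8, Ana 7, Eli 5, Hira 1. Hira has the fewest and is eliminated.
Round 2: Fay 12, Dana 9, Ana 7, Eli 5. Eli has the fewest and is eliminated.
Round 3: Fay 17, Dana 9, Ana 7. Fay has a majority.

Fay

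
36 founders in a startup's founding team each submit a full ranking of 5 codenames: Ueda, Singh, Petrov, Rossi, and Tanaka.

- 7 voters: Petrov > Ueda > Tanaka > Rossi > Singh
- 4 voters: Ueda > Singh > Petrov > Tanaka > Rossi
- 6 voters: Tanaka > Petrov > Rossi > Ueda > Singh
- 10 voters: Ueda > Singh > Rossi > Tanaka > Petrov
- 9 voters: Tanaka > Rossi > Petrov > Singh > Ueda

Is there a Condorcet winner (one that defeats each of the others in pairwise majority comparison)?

No

Head-to-head results (36 voters total):
Ueda vs Singh: Ueda wins 27–9.
Ueda vs Petrov: Petrov wins 22–14.
Ueda vs Rossi: Ueda wins 21–15.
Ueda vs Tanaka: Ueda wins 21–15.
Singh vs Petrov: Petrov wins 22–14.
Singh vs Rossi: Rossi wins 22–14.
Singh vs Tanaka: Tanaka wins 22–14.
Petrov vs Rossi: Rossi wins 19–17.
Petrov vs Tanaka: Tanaka wins 25–11.
Rossi vs Tanaka: Tanaka wins 26–10.
No candidate beats all others: Ueda beats Rossi beats Petrov beats Ueda, a majority cycle.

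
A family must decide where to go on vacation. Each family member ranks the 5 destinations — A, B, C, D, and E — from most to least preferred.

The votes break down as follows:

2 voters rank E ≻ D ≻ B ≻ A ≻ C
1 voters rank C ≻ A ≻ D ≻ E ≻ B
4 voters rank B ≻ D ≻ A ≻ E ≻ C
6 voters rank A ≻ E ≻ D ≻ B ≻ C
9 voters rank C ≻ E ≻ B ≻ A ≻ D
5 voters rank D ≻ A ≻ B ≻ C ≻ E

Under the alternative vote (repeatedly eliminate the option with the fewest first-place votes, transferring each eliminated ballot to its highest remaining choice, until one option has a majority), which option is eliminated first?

E

Round 1: C 10, A 6, D 5, B 4, E 2. E has the fewest and is eliminated.
Round 2: C 10, D 7, A 6, B 4. B has the fewest and is eliminated.
Round 3: D 11, C 10, A 6. A has the fewest and is eliminated.
Round 4: D 17, C 10. D has a majority.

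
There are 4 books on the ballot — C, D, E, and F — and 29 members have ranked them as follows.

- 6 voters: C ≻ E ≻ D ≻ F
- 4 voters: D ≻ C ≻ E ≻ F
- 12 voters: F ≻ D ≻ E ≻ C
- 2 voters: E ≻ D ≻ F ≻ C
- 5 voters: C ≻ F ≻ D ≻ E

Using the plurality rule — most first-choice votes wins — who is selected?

F

First-place vote totals:
  C: 11
  D: 4
  E: 2
  F: 12
F has the most first-place votes.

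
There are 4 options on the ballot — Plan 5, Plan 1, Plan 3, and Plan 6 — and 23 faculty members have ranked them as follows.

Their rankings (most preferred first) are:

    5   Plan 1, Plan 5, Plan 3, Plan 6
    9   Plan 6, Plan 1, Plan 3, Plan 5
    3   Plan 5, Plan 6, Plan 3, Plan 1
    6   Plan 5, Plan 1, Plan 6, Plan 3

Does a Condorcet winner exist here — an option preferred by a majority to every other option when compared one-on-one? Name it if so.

Head-to-head results (23 voters total):
Plan 5 vs Plan 1: Plan 1 wins 14–9.
Plan 5 vs Plan 3: Plan 5 wins 14–9.
Plan 5 vs Plan 6: Plan 5 wins 14–9.
Plan 1 vs Plan 3: Plan 1 wins 20–3.
Plan 1 vs Plan 6: Plan 6 wins 12–11.
Plan 3 vs Plan 6: Plan 6 wins 18–5.
No candidate beats all others: Plan 5 beats Plan 6 beats Plan 1 beats Plan 5, a majority cycle.

No Condorcet winner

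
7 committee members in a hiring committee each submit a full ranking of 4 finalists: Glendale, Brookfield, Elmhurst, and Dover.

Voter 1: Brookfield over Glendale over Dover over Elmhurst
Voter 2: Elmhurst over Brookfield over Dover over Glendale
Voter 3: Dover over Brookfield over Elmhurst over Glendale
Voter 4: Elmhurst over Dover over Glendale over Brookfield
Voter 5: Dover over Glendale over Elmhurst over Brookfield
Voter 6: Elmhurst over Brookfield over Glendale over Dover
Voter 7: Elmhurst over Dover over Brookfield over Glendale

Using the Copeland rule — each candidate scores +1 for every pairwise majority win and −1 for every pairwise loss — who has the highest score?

Elmhurst

Pairwise results:
  Glendale vs Brookfield: Brookfield wins 5–2.
  Glendale vs Elmhurst: Elmhurst wins 5–2.
  Glendale vs Dover: Dover wins 5–2.
  Brookfield vs Elmhurst: Elmhurst wins 5–2.
  Brookfield vs Dover: Dover wins 4–3.
  Elmhurst vs Dover: Elmhurst wins 4–3.
Copeland scores (wins − losses):
  Glendale: 0 − 3 = -3
  Brookfield: 1 − 2 = -1
  Elmhurst: 3 − 0 = 3
  Dover: 2 − 1 = 1
Elmhurst has the best Copeland score.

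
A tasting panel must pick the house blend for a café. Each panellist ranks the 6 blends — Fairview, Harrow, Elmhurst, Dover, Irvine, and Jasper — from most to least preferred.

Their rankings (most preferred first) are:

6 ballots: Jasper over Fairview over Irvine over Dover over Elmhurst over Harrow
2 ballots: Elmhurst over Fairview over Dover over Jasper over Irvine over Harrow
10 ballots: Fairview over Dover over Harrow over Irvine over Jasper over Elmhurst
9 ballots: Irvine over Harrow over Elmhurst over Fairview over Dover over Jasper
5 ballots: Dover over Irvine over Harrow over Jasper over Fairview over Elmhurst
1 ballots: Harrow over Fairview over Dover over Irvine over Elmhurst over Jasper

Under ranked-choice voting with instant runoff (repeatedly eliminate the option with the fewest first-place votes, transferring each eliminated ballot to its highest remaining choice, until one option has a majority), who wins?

Round 1: Fairview 10, Irvine 9, Jasper 6, Dover 5, Elmhurst 2, Harrow 1. Harrow has the fewest and is eliminated.
Round 2: Fairview 11, Irvine 9, Jasper 6, Dover 5, Elmhurst 2. Elmhurst has the fewest and is eliminated.
Round 3: Fairview 13, Irvine 9, Jasper 6, Dover 5. Dover has the fewest and is eliminated.
Round 4: Irvine 14, Fairview 13, Jasper 6. Jasper has the fewest and is eliminated.
Round 5: Fairview 19, Irvine 14. Fairview has a majority.

Fairview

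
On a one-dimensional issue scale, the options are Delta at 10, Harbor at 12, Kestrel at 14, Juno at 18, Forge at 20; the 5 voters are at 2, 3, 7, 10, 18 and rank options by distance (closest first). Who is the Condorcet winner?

With single-peaked preferences on a line, the Condorcet winner is the candidate closest to the median voter.
The median voter (position 7) is closest to Delta at 10.
Check: Delta vs Kestrel — voters closer to Delta: 4 of 5.

Delta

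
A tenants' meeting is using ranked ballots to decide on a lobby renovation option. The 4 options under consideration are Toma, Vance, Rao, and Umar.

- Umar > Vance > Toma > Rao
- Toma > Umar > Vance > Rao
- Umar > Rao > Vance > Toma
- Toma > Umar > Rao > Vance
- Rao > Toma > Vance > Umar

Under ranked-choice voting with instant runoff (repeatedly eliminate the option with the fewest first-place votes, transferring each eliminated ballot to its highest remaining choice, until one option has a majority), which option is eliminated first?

Round 1: Toma 2, Umar 2, Rao 1, Vance 0. Vance has the fewest and is eliminated.
Round 2: Toma 2, Umar 2, Rao 1. Rao has the fewest and is eliminated.
Round 3: Toma 3, Umar 2. Toma has a majority.

Vance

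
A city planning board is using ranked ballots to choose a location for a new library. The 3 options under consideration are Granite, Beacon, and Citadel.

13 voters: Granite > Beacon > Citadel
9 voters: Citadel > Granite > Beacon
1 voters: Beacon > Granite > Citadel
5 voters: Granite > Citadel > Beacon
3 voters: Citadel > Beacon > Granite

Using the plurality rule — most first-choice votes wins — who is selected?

First-place vote totals:
  Granite: 18
  Beacon: 1
  Citadel: 12
Granite has the most first-place votes.

Granite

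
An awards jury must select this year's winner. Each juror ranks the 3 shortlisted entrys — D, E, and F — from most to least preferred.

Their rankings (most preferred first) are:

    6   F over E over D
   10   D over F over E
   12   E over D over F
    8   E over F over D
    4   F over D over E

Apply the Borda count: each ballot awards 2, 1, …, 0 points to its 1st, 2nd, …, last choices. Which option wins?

E

Borda scores:
  D: 6·0 + 10·2 + 12·1 + 8·0 + 4·1 = 36
  E: 6·1 + 10·0 + 12·2 + 8·2 + 4·0 = 46
  F: 6·2 + 10·1 + 12·0 + 8·1 + 4·2 = 38
E has the highest total.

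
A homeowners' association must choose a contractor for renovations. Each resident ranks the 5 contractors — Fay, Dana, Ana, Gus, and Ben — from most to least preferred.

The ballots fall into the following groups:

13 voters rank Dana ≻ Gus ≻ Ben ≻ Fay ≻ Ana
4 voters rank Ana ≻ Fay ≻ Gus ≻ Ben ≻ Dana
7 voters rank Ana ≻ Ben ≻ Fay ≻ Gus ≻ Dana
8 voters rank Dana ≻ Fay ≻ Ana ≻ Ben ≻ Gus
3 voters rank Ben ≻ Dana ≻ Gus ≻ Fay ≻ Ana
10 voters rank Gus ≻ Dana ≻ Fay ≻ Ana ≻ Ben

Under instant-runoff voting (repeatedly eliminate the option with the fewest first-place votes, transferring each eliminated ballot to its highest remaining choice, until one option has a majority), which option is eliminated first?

Fay

Round 1: Dana 21, Ana 11, Gus 10, Ben 3, Fay 0. Fay has the fewest and is eliminated.
Round 2: Dana 21, Ana 11, Gus 10, Ben 3. Ben has the fewest and is eliminated.
Round 3: Dana 24, Ana 11, Gus 10. Dana has a majority.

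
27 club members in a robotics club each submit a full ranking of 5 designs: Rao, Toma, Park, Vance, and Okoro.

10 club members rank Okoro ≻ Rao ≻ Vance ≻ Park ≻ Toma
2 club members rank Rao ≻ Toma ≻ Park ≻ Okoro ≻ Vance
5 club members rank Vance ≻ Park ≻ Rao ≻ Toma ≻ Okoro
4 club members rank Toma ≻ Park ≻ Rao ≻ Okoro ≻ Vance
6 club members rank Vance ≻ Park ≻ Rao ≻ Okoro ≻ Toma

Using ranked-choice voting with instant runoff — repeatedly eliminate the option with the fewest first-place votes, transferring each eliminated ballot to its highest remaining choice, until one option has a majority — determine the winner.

Round 1: Vance 11, Okoro 10, Toma 4, Rao 2, Park 0. Park has the fewest and is eliminated.
Round 2: Vance 11, Okoro 10, Toma 4, Rao 2. Rao has the fewest and is eliminated.
Round 3: Vance 11, Okoro 10, Toma 6. Toma has the fewest and is eliminated.
Round 4: Okoro 16, Vance 11. Okoro has a majority.

Okoro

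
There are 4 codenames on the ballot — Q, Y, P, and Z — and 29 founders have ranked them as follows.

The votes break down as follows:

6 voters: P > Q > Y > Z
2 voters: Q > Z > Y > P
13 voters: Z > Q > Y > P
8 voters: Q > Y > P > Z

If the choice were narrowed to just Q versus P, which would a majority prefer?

Q

Ballots ranking Q above P: 2+13+8 = 23.
Ballots ranking P above Q: 6.
Q wins the head-to-head, 23–6.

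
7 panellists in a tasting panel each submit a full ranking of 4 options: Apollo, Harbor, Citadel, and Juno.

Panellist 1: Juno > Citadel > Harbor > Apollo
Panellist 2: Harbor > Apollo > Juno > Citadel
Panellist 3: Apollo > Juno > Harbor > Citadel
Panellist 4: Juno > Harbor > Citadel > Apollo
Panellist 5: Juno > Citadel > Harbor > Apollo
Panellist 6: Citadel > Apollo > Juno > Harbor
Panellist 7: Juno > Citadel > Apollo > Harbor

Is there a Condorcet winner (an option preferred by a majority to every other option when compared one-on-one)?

Head-to-head results (7 voters total):
Apollo vs Harbor: Harbor wins 4–3.
Apollo vs Citadel: Citadel wins 5–2.
Apollo vs Juno: Juno wins 4–3.
Harbor vs Citadel: Citadel wins 4–3.
Harbor vs Juno: Juno wins 6–1.
Citadel vs Juno: Juno wins 6–1.
Juno beats each rival — Apollo (4–3), Harbor (6–1), Citadel (6–1) — so Juno is the Condorcet winner.

Yes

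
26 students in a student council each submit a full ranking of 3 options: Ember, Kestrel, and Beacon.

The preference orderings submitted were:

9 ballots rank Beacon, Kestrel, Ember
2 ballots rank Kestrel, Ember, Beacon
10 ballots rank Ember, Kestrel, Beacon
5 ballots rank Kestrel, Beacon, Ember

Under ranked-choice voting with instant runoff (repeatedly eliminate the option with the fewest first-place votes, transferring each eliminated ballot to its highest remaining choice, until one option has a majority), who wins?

Round 1: Ember 10, Beacon 9, Kestrel 7. Kestrel has the fewest and is eliminated.
Round 2: Beacon 14, Ember 12. Beacon has a majority.

Beacon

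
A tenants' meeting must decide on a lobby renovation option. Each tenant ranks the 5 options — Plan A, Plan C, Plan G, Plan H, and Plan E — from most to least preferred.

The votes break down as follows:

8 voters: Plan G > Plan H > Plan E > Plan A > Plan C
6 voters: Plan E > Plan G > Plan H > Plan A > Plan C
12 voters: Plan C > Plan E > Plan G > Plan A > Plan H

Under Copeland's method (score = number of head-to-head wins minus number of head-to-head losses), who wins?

Plan E

Pairwise results:
  Plan A vs Plan C: Plan A wins 14–12.
  Plan A vs Plan G: Plan G wins 26–0.
  Plan A vs Plan H: Plan H wins 14–12.
  Plan A vs Plan E: Plan E wins 26–0.
  Plan C vs Plan G: Plan G wins 14–12.
  Plan C vs Plan H: Plan H wins 14–12.
  Plan C vs Plan E: Plan E wins 14–12.
  Plan G vs Plan H: Plan G wins 26–0.
  Plan G vs Plan E: Plan E wins 18–8.
  Plan H vs Plan E: Plan E wins 18–8.
Copeland scores (wins − losses):
  Plan A: 1 − 3 = -2
  Plan C: 0 − 4 = -4
  Plan G: 3 − 1 = 2
  Plan H: 2 − 2 = 0
  Plan E: 4 − 0 = 4
Plan E has the best Copeland score.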